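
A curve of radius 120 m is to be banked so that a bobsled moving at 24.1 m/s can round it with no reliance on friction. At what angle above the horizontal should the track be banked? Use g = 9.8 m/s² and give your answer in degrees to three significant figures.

26.3°

For a frictionless banked turn: horizontally N sinθ = mv²/r and vertically N cosθ = mg.
Dividing: tanθ = v²/(r g) = (24.1)²/(120 × 9.8) = 580.8/1176 = 0.4939.
θ = arctan(0.4939) = 26.28°.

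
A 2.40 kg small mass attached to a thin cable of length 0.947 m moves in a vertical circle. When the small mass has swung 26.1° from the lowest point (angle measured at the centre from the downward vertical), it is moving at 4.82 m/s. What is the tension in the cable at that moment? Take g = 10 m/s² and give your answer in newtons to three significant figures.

80.4 N

Take the radial direction toward the centre of the circle as positive. The component of the weight along the string toward the centre is −mg cos φ (φ measured from the bottom), so Newton's second law along the string gives T − mg cos φ = m v²/r.
cos 26.1° = 0.8980, so T = m(v²/r + g cos φ) = 2.40 × ((4.82)²/0.947 + 10.0 × 0.8980) = 2.40 × (24.53 + (8.980)) = 2.40 × 33.51 = 80.43 N.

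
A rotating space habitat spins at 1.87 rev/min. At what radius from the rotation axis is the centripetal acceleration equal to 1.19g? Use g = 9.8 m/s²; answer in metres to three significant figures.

ω = 1.87 rev/min × 2π/60 = 0.1958 rad/s.
a_c = ω²r = 1.19g ⇒ r = 1.19 × 9.8 / (0.1958)² = 11.66/0.03835 = 304.1 m.

304 m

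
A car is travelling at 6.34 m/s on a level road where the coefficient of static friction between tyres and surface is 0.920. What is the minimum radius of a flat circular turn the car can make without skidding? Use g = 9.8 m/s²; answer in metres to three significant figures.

4.46 m

At the limit, μ_s m g = m v²/r, so r_min = v²/(μ_s g) = (6.34)²/(0.920 × 9.8) = 40.20/9.016 = 4.458 m.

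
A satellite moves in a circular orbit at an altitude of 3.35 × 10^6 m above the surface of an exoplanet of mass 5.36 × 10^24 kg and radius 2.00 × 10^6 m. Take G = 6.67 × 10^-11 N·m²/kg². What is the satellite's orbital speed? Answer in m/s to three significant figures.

Orbital radius r = R + h = 2.00 × 10^6 + 3.35 × 10^6 = 5.350 × 10^6 m.
Gravity supplies the centripetal force: G M m / r² = m v² / r, so v = √(GM/r).
v = √(6.67 × 10^-11 × 5.36 × 10^24 / 5.350 × 10^6) = √(6.682 × 10^7) = 8175 m/s.

8170 m/s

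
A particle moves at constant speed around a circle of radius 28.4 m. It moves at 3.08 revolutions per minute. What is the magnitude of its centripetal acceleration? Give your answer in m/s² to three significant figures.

ω = 3.08 rev/min × 2π/60 = 0.3225 rad/s, so v = ωr = 0.3225 × 28.4 = 9.160 m/s.
a_c = v²/r = (9.160)²/28.4 = 83.91/28.4 = 2.954 m/s².

2.95 m/s²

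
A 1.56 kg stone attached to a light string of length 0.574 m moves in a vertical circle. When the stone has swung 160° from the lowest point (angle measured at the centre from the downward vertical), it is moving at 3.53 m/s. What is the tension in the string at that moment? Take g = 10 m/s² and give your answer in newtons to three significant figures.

19.2 N

Take the radial direction toward the centre of the circle as positive. The component of the weight along the string toward the centre is −mg cos φ (φ measured from the bottom), so Newton's second law along the string gives T − mg cos φ = m v²/r.
cos 160° = -0.9397, so T = m(v²/r + g cos φ) = 1.56 × ((3.53)²/0.574 + 10.0 × -0.9397) = 1.56 × (21.71 + (-9.397)) = 1.56 × 12.31 = 19.21 N.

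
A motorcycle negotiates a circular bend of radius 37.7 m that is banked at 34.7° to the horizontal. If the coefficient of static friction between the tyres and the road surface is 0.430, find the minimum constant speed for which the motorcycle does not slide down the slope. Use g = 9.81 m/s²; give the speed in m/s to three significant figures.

8.65 m/s

At the minimum speed, friction acts up the slope at its limiting value f = μN. Radially (horizontal, toward centre): N sinθ − μN cosθ = mv²/r. Vertically: N cosθ + μN sinθ = mg.
Dividing: v² = r g (sinθ − μcosθ)/(cosθ + μsinθ).
sinθ − μcosθ = 0.5693 − 0.430×0.8221 = 0.2158; cosθ + μsinθ = 0.8221 + 0.430×0.5693 = 1.067.
v² = 37.7 × 9.81 × 0.2158/1.067 = 74.79 m²/s², so v = 8.648 m/s.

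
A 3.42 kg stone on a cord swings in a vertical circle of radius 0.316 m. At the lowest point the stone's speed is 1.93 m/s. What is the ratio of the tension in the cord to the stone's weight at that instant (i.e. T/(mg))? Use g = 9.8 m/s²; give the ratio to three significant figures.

2.20

At the bottom, T − mg = mv²/r, so T = m(v²/r + g) and T/(mg) = v²/(rg) + 1 = (1.93)²/(0.316 × 9.8) + 1 = 1.203 + 1 = 2.203.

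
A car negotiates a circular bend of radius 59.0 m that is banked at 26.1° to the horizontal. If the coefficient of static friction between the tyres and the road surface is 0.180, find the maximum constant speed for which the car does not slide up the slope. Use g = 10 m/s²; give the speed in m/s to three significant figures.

20.8 m/s

At the maximum speed, friction acts down the slope at its limiting value f = μN. Radially (horizontal, toward centre): N sinθ + μN cosθ = mv²/r. Vertically: N cosθ − μN sinθ = mg.
Dividing: v² = r g (sinθ + μcosθ)/(cosθ − μsinθ).
sinθ + μcosθ = 0.4399 + 0.180×0.8980 = 0.6016; cosθ − μsinθ = 0.8980 − 0.180×0.4399 = 0.8188.
v² = 59.0 × 10.0 × 0.6016/0.8188 = 433.5 m²/s², so v = 20.82 m/s.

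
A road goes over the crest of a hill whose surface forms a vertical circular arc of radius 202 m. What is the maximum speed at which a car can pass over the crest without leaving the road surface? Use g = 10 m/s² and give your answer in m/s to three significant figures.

44.9 m/s

At the crest the centre of the circle is below the car, so the net downward (centripetal) force is mg − N = mv²/r.
The car leaves the road when N → 0, giving v_max = √(g r) = √(10.0 × 202) = 44.94 m/s.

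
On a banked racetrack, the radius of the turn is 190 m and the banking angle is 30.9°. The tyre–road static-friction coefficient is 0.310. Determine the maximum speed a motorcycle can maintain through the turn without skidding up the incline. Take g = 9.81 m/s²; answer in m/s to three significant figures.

At the maximum speed, friction acts down the slope at its limiting value f = μN. Radially (horizontal, toward centre): N sinθ + μN cosθ = mv²/r. Vertically: N cosθ − μN sinθ = mg.
Dividing: v² = r g (sinθ + μcosθ)/(cosθ − μsinθ).
sinθ + μcosθ = 0.5135 + 0.310×0.8581 = 0.7795; cosθ − μsinθ = 0.8581 − 0.310×0.5135 = 0.6989.
v² = 190 × 9.81 × 0.7795/0.6989 = 2079 m²/s², so v = 45.60 m/s.

45.6 m/s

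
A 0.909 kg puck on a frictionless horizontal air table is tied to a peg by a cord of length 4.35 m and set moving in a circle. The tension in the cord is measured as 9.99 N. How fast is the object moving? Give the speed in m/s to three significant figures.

T = m v²/r ⇒ v = √(T r / m) = √(9.99 × 4.35 / 0.909) = √47.81 = 6.914 m/s.

6.91 m/s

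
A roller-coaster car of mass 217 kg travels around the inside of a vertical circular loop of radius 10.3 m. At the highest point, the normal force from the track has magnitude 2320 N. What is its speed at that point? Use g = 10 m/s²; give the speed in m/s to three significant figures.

At the top, N + mg = mv²/r, so v = √(r(N/m + g)) = √(10.3 × (2320/217 + 10.0)) = √(10.3 × 20.69) = √213.1 = 14.60 m/s.

14.6 m/s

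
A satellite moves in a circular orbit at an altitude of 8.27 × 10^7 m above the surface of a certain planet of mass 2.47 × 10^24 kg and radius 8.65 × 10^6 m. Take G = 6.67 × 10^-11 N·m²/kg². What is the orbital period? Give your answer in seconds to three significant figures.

427000 s

r = R + h = 8.65 × 10^6 + 8.27 × 10^7 = 9.135 × 10^7 m. Gravity provides the centripetal force: G M m / r² = m v² / r ⇒ v = √(GM/r) = 1343 m/s.
T = 2πr/v = 2π × 9.135 × 10^7 / 1343 = 427400 s.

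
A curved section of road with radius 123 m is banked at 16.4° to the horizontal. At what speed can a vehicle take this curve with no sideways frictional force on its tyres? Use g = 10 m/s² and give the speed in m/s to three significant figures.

19.0 m/s

On a frictionless banked curve, N sinθ = mv²/r and N cosθ = mg, so tanθ = v²/(rg).
v = √(r g tanθ) = √(123 × 10.0 × tan 16.4°) = √(123 × 10.0 × 0.2943) = √362.0 = 19.03 m/s.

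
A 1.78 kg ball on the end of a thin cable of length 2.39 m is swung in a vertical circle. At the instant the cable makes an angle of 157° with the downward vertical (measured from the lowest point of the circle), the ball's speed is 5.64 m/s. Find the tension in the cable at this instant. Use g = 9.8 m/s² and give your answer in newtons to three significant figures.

Take the radial direction toward the centre of the circle as positive. The component of the weight along the string toward the centre is −mg cos φ (φ measured from the bottom), so Newton's second law along the string gives T − mg cos φ = m v²/r.
cos 157° = -0.9205, so T = m(v²/r + g cos φ) = 1.78 × ((5.64)²/2.39 + 9.8 × -0.9205) = 1.78 × (13.31 + (-9.021)) = 1.78 × 4.289 = 7.634 N.

7.63 N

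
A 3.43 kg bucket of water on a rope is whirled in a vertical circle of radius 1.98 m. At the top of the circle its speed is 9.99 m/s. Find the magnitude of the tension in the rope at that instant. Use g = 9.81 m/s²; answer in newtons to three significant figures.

At the top, both T and the weight mg point inward (toward the centre), so T + mg = mv²/r.
T = m(v²/r − g) = 3.43 × ((9.99)²/1.98 − 9.81) = 3.43 × (50.40 − 9.81) = 3.43 × 40.59 = 139.2 N.

139 N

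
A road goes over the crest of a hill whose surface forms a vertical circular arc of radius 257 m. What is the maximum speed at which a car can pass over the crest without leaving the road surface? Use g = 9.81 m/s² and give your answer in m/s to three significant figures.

At the crest the centre of the circle is below the car, so the net downward (centripetal) force is mg − N = mv²/r.
The car leaves the road when N → 0, giving v_max = √(g r) = √(9.81 × 257) = 50.21 m/s.

50.2 m/s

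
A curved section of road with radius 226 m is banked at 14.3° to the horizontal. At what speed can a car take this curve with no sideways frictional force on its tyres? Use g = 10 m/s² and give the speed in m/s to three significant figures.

On a frictionless banked curve, N sinθ = mv²/r and N cosθ = mg, so tanθ = v²/(rg).
v = √(r g tanθ) = √(226 × 10.0 × tan 14.3°) = √(226 × 10.0 × 0.2549) = √576.1 = 24.00 m/s.

24.0 m/s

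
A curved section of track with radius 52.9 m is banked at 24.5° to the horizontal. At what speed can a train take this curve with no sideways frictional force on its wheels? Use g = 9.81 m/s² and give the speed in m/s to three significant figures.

On a frictionless banked curve, N sinθ = mv²/r and N cosθ = mg, so tanθ = v²/(rg).
v = √(r g tanθ) = √(52.9 × 9.81 × tan 24.5°) = √(52.9 × 9.81 × 0.4557) = √236.5 = 15.38 m/s.

15.4 m/s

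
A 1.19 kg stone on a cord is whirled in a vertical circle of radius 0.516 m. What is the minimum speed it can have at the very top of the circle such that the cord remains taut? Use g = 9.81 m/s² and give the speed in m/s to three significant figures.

2.25 m/s

At the highest point the centre is directly below, so both the weight and T act inward: T + mg = mv²/r.
At minimum speed T → 0, so mg = mv_min²/r ⇒ v_min = √(g r) = √(9.81 × 0.516) = 2.250 m/s.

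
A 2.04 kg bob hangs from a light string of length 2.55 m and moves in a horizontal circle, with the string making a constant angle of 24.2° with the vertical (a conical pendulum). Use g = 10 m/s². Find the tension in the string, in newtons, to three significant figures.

Vertically the bob has no acceleration, so T cosθ = mg.
T = mg/cosθ = 2.04 × 10.0 / cos 24.2° = 20.40/0.9121 = 22.37 N.

22.4 N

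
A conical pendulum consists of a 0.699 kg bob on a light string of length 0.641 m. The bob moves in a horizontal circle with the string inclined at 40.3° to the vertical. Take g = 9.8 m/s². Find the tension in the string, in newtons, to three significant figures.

Vertically the bob has no acceleration, so T cosθ = mg.
T = mg/cosθ = 0.699 × 9.8 / cos 40.3° = 6.850/0.7627 = 8.982 N.

8.98 N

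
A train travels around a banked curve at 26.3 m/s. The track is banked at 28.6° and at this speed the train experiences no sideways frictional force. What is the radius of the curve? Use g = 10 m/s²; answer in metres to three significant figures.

Frictionless banking: tanθ = v²/(rg), so r = v²/(g tanθ).
r = (26.3)²/(10.0 × tan 28.6°) = 691.7/(10.0 × 0.5452) = 691.7/5.452 = 126.9 m.

127 m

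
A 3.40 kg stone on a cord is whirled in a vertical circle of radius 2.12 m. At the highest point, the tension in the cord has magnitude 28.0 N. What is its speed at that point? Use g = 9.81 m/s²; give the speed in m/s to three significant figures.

6.19 m/s

At the top, T + mg = mv²/r, so v = √(r(T/m + g)) = √(2.12 × (28.0/3.40 + 9.81)) = √(2.12 × 18.05) = √38.26 = 6.185 m/s.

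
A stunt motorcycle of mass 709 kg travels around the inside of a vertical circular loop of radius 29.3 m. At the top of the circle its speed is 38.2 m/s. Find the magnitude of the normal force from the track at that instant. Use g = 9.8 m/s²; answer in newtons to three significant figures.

At the top, both N and the weight mg point inward (toward the centre), so N + mg = mv²/r.
N = m(v²/r − g) = 709 × ((38.2)²/29.3 − 9.8) = 709 × (49.80 − 9.8) = 709 × 40.00 = 28360 N.

28400 N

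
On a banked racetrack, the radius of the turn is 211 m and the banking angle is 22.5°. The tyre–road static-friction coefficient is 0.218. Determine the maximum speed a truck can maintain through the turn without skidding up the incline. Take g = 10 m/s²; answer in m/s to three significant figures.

38.3 m/s

At the maximum speed, friction acts down the slope at its limiting value f = μN. Radially (horizontal, toward centre): N sinθ + μN cosθ = mv²/r. Vertically: N cosθ − μN sinθ = mg.
Dividing: v² = r g (sinθ + μcosθ)/(cosθ − μsinθ).
sinθ + μcosθ = 0.3827 + 0.218×0.9239 = 0.5841; cosθ − μsinθ = 0.9239 − 0.218×0.3827 = 0.8405.
v² = 211 × 10.0 × 0.5841/0.8405 = 1466 m²/s², so v = 38.29 m/s.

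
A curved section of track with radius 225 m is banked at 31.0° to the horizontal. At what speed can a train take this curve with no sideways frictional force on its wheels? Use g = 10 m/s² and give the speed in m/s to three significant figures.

36.8 m/s

On a frictionless banked curve, N sinθ = mv²/r and N cosθ = mg, so tanθ = v²/(rg).
v = √(r g tanθ) = √(225 × 10.0 × tan 31.0°) = √(225 × 10.0 × 0.6009) = √1352 = 36.77 m/s.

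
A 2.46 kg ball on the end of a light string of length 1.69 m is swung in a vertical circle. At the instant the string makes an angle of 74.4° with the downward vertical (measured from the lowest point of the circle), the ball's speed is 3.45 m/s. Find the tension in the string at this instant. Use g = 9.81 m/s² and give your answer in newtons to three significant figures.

Take the radial direction toward the centre of the circle as positive. The component of the weight along the string toward the centre is −mg cos φ (φ measured from the bottom), so Newton's second law along the string gives T − mg cos φ = m v²/r.
cos 74.4° = 0.2689, so T = m(v²/r + g cos φ) = 2.46 × ((3.45)²/1.69 + 9.81 × 0.2689) = 2.46 × (7.043 + (2.638)) = 2.46 × 9.681 = 23.82 N.

23.8 N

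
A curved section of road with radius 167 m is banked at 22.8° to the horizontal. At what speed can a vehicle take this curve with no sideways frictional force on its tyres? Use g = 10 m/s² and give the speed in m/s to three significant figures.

On a frictionless banked curve, N sinθ = mv²/r and N cosθ = mg, so tanθ = v²/(rg).
v = √(r g tanθ) = √(167 × 10.0 × tan 22.8°) = √(167 × 10.0 × 0.4204) = √702.0 = 26.50 m/s.

26.5 m/s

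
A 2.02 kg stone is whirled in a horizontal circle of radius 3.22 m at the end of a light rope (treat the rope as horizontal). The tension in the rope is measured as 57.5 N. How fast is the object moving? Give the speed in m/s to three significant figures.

9.57 m/s

T = m v²/r ⇒ v = √(T r / m) = √(57.5 × 3.22 / 2.02) = √91.66 = 9.574 m/s.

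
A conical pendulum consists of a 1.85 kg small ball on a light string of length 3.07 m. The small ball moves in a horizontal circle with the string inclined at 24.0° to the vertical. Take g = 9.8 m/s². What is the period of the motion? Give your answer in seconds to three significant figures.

3.36 s

r = L sinθ = 1.249 m. From T sinθ = mω²r and T cosθ = mg: tanθ = ω²r/g, so ω² = g tanθ / r = g/(L cosθ).
ω = √(g/(L cosθ)) = √(9.8/(3.07 × 0.9135)) = √3.494 = 1.869 rad/s.
Period = 2π/ω = 3.361 s.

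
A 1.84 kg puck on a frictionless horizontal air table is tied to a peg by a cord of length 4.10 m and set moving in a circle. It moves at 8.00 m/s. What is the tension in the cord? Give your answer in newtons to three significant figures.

The tension is the only horizontal force, so it supplies the full centripetal force: T = m v²/r = 1.84 × (8.000)²/4.10 = 1.84 × 64.00/4.10 = 28.72 N.

28.7 N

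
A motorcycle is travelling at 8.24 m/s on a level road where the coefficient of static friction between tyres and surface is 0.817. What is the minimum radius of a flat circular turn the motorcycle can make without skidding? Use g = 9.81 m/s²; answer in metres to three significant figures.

8.47 m

At the limit, μ_s m g = m v²/r, so r_min = v²/(μ_s g) = (8.24)²/(0.817 × 9.81) = 67.90/8.015 = 8.472 m.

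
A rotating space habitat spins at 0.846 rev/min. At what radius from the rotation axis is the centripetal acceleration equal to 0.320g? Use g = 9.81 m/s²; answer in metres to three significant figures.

400 m

ω = 0.846 rev/min × 2π/60 = 0.08859 rad/s.
a_c = ω²r = 0.320g ⇒ r = 0.320 × 9.81 / (0.08859)² = 3.139/0.007849 = 400.0 m.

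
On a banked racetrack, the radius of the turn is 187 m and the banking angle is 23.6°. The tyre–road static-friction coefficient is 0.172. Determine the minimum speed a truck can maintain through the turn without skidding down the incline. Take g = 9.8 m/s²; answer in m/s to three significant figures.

21.2 m/s

At the minimum speed, friction acts up the slope at its limiting value f = μN. Radially (horizontal, toward centre): N sinθ − μN cosθ = mv²/r. Vertically: N cosθ + μN sinθ = mg.
Dividing: v² = r g (sinθ − μcosθ)/(cosθ + μsinθ).
sinθ − μcosθ = 0.4003 − 0.172×0.9164 = 0.2427; cosθ + μsinθ = 0.9164 + 0.172×0.4003 = 0.9852.
v² = 187 × 9.8 × 0.2427/0.9852 = 451.5 m²/s², so v = 21.25 m/s.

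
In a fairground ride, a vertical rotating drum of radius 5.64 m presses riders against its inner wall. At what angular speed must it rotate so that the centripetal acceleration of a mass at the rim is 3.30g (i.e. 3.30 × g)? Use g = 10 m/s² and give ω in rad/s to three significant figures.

2.42 rad/s

Centripetal acceleration a_c = ω²r. Setting ω²r = 3.30g:
ω = √(3.30g / r) = √(3.30 × 10.0 / 5.64) = √5.851 = 2.419 rad/s.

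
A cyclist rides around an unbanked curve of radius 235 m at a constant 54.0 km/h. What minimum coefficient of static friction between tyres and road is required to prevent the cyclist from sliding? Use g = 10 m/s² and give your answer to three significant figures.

0.0957

v = 54.0/3.6 = 15.00 m/s.
Friction provides the centripetal force: μ_s m g = m v²/r, so μ_s = v²/(g r) = (15.00)²/(10.0 × 235) = 225.0/2350 = 0.09574.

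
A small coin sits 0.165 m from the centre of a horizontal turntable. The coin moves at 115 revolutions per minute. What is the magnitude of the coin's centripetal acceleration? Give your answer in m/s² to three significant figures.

23.9 m/s²

ω = 115 rev/min × 2π/60 = 12.04 rad/s, so v = ωr = 12.04 × 0.165 = 1.987 m/s.
a_c = v²/r = (1.987)²/0.165 = 3.948/0.165 = 23.93 m/s².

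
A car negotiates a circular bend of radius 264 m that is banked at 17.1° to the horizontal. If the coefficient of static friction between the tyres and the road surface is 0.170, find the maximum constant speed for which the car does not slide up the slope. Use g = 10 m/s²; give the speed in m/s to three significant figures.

36.5 m/s

At the maximum speed, friction acts down the slope at its limiting value f = μN. Radially (horizontal, toward centre): N sinθ + μN cosθ = mv²/r. Vertically: N cosθ − μN sinθ = mg.
Dividing: v² = r g (sinθ + μcosθ)/(cosθ − μsinθ).
sinθ + μcosθ = 0.2940 + 0.170×0.9558 = 0.4565; cosθ − μsinθ = 0.9558 − 0.170×0.2940 = 0.9058.
v² = 264 × 10.0 × 0.4565/0.9058 = 1331 m²/s², so v = 36.48 m/s.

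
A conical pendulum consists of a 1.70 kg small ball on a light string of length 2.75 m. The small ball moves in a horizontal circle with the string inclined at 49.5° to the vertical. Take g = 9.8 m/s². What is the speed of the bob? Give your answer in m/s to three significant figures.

The radius of the circle is r = L sinθ = 2.75 × sin 49.5° = 2.091 m.
Horizontally T sinθ = mv²/r and vertically T cosθ = mg, so tanθ = v²/(rg).
v = √(r g tanθ) = √(2.091 × 9.8 × 1.171) = √23.99 = 4.898 m/s.

4.90 m/s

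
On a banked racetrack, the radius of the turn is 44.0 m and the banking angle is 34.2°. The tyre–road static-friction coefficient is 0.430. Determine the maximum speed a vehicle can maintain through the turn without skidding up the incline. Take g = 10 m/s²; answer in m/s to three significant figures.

26.3 m/s

At the maximum speed, friction acts down the slope at its limiting value f = μN. Radially (horizontal, toward centre): N sinθ + μN cosθ = mv²/r. Vertically: N cosθ − μN sinθ = mg.
Dividing: v² = r g (sinθ + μcosθ)/(cosθ − μsinθ).
sinθ + μcosθ = 0.5621 + 0.430×0.8271 = 0.9177; cosθ − μsinθ = 0.8271 − 0.430×0.5621 = 0.5854.
v² = 44.0 × 10.0 × 0.9177/0.5854 = 689.8 m²/s², so v = 26.26 m/s.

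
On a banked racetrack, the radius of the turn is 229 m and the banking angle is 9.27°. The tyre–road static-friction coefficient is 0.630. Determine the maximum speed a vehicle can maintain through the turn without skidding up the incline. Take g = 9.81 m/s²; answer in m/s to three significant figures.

At the maximum speed, friction acts down the slope at its limiting value f = μN. Radially (horizontal, toward centre): N sinθ + μN cosθ = mv²/r. Vertically: N cosθ − μN sinθ = mg.
Dividing: v² = r g (sinθ + μcosθ)/(cosθ − μsinθ).
sinθ + μcosθ = 0.1611 + 0.630×0.9869 = 0.7829; cosθ − μsinθ = 0.9869 − 0.630×0.1611 = 0.8855.
v² = 229 × 9.81 × 0.7829/0.8855 = 1986 m²/s², so v = 44.57 m/s.

44.6 m/s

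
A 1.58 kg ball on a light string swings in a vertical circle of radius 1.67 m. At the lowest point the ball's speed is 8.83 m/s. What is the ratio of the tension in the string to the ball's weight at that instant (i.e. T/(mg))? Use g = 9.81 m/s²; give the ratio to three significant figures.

5.76

At the bottom, T − mg = mv²/r, so T = m(v²/r + g) and T/(mg) = v²/(rg) + 1 = (8.83)²/(1.67 × 9.81) + 1 = 4.759 + 1 = 5.759.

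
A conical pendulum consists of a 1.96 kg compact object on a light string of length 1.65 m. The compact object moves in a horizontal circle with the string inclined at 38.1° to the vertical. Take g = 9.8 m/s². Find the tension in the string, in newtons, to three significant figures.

Vertically the bob has no acceleration, so T cosθ = mg.
T = mg/cosθ = 1.96 × 9.8 / cos 38.1° = 19.21/0.7869 = 24.41 N.

24.4 N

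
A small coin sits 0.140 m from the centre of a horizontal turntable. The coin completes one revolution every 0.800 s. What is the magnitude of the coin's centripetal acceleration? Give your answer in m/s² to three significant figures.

v = 2πr/T = 2π × 0.140/0.800 = 1.100 m/s.
a_c = v²/r = (1.100)²/0.140 = 1.209/0.140 = 8.636 m/s².

8.64 m/s²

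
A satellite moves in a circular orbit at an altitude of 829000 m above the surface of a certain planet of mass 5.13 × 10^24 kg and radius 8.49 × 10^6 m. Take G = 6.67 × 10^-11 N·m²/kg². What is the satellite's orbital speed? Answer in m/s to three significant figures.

Orbital radius r = R + h = 8.49 × 10^6 + 829000 = 9.319 × 10^6 m.
Gravity supplies the centripetal force: G M m / r² = m v² / r, so v = √(GM/r).
v = √(6.67 × 10^-11 × 5.13 × 10^24 / 9.319 × 10^6) = √(3.672 × 10^7) = 6060 m/s.

6060 m/s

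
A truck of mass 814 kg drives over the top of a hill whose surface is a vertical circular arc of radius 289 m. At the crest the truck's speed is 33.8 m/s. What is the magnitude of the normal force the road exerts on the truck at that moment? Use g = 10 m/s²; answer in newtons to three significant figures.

4920 N

At the crest the centripetal acceleration points downward (toward the centre of the arc), so mg − N = mv²/r.
N = m(g − v²/r) = 814 × (10.0 − (33.8)²/289) = 814 × (10.0 − 3.953) = 814 × 6.047 = 4922 N.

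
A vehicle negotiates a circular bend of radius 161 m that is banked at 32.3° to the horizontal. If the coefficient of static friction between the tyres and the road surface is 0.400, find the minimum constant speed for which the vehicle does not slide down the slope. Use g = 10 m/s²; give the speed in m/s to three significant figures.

17.3 m/s

At the minimum speed, friction acts up the slope at its limiting value f = μN. Radially (horizontal, toward centre): N sinθ − μN cosθ = mv²/r. Vertically: N cosθ + μN sinθ = mg.
Dividing: v² = r g (sinθ − μcosθ)/(cosθ + μsinθ).
sinθ − μcosθ = 0.5344 − 0.400×0.8453 = 0.1962; cosθ + μsinθ = 0.8453 + 0.400×0.5344 = 1.059.
v² = 161 × 10.0 × 0.1962/1.059 = 298.4 m²/s², so v = 17.27 m/s.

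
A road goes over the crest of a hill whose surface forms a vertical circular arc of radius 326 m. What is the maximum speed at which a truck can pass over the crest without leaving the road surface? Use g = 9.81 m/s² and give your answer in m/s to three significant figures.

At the crest the centre of the circle is below the truck, so the net downward (centripetal) force is mg − N = mv²/r.
The truck leaves the road when N → 0, giving v_max = √(g r) = √(9.81 × 326) = 56.55 m/s.

56.6 m/s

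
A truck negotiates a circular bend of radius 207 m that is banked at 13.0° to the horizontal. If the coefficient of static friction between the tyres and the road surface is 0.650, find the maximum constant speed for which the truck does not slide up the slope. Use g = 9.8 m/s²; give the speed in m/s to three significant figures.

45.9 m/s

At the maximum speed, friction acts down the slope at its limiting value f = μN. Radially (horizontal, toward centre): N sinθ + μN cosθ = mv²/r. Vertically: N cosθ − μN sinθ = mg.
Dividing: v² = r g (sinθ + μcosθ)/(cosθ − μsinθ).
sinθ + μcosθ = 0.2250 + 0.650×0.9744 = 0.8583; cosθ − μsinθ = 0.9744 − 0.650×0.2250 = 0.8282.
v² = 207 × 9.8 × 0.8583/0.8282 = 2102 m²/s², so v = 45.85 m/s.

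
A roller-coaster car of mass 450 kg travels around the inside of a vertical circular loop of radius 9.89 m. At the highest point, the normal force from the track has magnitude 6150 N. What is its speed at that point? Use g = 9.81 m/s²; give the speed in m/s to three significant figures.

At the top, N + mg = mv²/r, so v = √(r(N/m + g)) = √(9.89 × (6150/450 + 9.81)) = √(9.89 × 23.48) = √232.2 = 15.24 m/s.

15.2 m/s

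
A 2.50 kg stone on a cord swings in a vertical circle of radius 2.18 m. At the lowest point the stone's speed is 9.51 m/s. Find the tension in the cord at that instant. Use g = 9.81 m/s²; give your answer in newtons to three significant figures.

At the lowest point, T points up (toward the centre) and the weight mg points down (away from the centre), so the net inward force is T − mg = mv²/r.
T = m(v²/r + g) = 2.50 × ((9.51)²/2.18 + 9.81) = 2.50 × (41.49 + 9.81) = 2.50 × 51.30 = 128.2 N.

128 N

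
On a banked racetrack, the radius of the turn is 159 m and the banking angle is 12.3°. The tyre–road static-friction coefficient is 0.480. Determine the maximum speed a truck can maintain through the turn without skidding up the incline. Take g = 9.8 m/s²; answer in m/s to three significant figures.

34.9 m/s

At the maximum speed, friction acts down the slope at its limiting value f = μN. Radially (horizontal, toward centre): N sinθ + μN cosθ = mv²/r. Vertically: N cosθ − μN sinθ = mg.
Dividing: v² = r g (sinθ + μcosθ)/(cosθ − μsinθ).
sinθ + μcosθ = 0.2130 + 0.480×0.9770 = 0.6820; cosθ − μsinθ = 0.9770 − 0.480×0.2130 = 0.8748.
v² = 159 × 9.8 × 0.6820/0.8748 = 1215 m²/s², so v = 34.85 m/s.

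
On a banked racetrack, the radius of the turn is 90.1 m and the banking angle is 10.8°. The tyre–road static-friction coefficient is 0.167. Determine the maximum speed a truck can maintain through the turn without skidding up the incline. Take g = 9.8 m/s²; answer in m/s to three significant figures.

18.1 m/s

At the maximum speed, friction acts down the slope at its limiting value f = μN. Radially (horizontal, toward centre): N sinθ + μN cosθ = mv²/r. Vertically: N cosθ − μN sinθ = mg.
Dividing: v² = r g (sinθ + μcosθ)/(cosθ − μsinθ).
sinθ + μcosθ = 0.1874 + 0.167×0.9823 = 0.3514; cosθ − μsinθ = 0.9823 − 0.167×0.1874 = 0.9510.
v² = 90.1 × 9.8 × 0.3514/0.9510 = 326.3 m²/s², so v = 18.06 m/s.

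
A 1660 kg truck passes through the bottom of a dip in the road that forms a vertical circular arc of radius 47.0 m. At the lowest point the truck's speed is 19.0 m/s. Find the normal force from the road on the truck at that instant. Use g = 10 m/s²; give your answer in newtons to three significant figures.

29400 N

At the lowest point, N points up (toward the centre) and the weight mg points down (away from the centre), so the net inward force is N − mg = mv²/r.
N = m(v²/r + g) = 1660 × ((19.0)²/47.0 + 10.0) = 1660 × (7.681 + 10.0) = 1660 × 17.68 = 29350 N.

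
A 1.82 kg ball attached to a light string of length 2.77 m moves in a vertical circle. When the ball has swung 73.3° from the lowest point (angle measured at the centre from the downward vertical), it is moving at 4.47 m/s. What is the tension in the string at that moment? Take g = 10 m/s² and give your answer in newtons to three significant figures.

Take the radial direction toward the centre of the circle as positive. The component of the weight along the string toward the centre is −mg cos φ (φ measured from the bottom), so Newton's second law along the string gives T − mg cos φ = m v²/r.
cos 73.3° = 0.2874, so T = m(v²/r + g cos φ) = 1.82 × ((4.47)²/2.77 + 10.0 × 0.2874) = 1.82 × (7.213 + (2.874)) = 1.82 × 10.09 = 18.36 N.

18.4 N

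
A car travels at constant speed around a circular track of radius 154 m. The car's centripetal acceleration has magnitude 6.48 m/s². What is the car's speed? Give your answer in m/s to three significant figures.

a_c = v²/r ⇒ v = √(a_c · r) = √(6.48 × 154) = √997.9 = 31.59 m/s.

31.6 m/s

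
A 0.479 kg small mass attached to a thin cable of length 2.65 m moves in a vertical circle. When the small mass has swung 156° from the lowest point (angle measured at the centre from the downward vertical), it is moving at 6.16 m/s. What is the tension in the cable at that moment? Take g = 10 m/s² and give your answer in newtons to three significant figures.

Take the radial direction toward the centre of the circle as positive. The component of the weight along the string toward the centre is −mg cos φ (φ measured from the bottom), so Newton's second law along the string gives T − mg cos φ = m v²/r.
cos 156° = -0.9135, so T = m(v²/r + g cos φ) = 0.479 × ((6.16)²/2.65 + 10.0 × -0.9135) = 0.479 × (14.32 + (-9.135)) = 0.479 × 5.184 = 2.483 N.

2.48 N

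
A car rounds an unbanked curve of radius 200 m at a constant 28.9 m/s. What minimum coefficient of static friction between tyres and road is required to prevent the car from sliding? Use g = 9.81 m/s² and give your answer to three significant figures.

Friction provides the centripetal force: μ_s m g = m v²/r, so μ_s = v²/(g r) = (28.90)²/(9.81 × 200) = 835.2/1962 = 0.4257.

0.426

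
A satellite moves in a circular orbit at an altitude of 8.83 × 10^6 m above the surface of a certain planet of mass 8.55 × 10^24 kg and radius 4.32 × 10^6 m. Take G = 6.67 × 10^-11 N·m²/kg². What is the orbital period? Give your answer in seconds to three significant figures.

12500 s

r = R + h = 4.32 × 10^6 + 8.83 × 10^6 = 1.315 × 10^7 m. Gravity provides the centripetal force: G M m / r² = m v² / r ⇒ v = √(GM/r) = 6585 m/s.
T = 2πr/v = 2π × 1.315 × 10^7 / 6585 = 12550 s.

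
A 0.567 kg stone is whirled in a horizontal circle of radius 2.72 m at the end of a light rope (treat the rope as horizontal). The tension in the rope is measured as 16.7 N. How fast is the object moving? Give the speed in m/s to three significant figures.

T = m v²/r ⇒ v = √(T r / m) = √(16.7 × 2.72 / 0.567) = √80.11 = 8.951 m/s.

8.95 m/s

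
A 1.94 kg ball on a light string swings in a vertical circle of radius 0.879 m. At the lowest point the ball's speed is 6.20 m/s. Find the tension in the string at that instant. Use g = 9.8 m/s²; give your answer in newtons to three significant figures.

104 N

At the lowest point, T points up (toward the centre) and the weight mg points down (away from the centre), so the net inward force is T − mg = mv²/r.
T = m(v²/r + g) = 1.94 × ((6.20)²/0.879 + 9.8) = 1.94 × (43.73 + 9.8) = 1.94 × 53.53 = 103.9 N.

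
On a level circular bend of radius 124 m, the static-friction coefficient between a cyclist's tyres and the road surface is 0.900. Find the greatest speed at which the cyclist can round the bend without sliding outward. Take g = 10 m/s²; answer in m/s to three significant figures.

Friction provides the centripetal force on a flat curve. At maximum speed it is at its limiting value: μ_s m g = m v²/r.
Mass cancels: v_max = √(μ_s g r) = √(0.900 × 10.0 × 124) = √1116 = 33.41 m/s.

33.4 m/s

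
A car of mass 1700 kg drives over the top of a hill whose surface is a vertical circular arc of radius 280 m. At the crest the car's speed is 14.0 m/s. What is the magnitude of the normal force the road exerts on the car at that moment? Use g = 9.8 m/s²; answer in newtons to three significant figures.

15500 N

At the crest the centripetal acceleration points downward (toward the centre of the arc), so mg − N = mv²/r.
N = m(g − v²/r) = 1700 × (9.8 − (14.0)²/280) = 1700 × (9.8 − 0.7000) = 1700 × 9.100 = 15470 N.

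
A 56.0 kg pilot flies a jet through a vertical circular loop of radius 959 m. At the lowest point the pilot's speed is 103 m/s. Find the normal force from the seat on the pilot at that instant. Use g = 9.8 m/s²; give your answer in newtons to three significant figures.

At the lowest point, N points up (toward the centre) and the weight mg points down (away from the centre), so the net inward force is N − mg = mv²/r.
N = m(v²/r + g) = 56.0 × ((103)²/959 + 9.8) = 56.0 × (11.06 + 9.8) = 56.0 × 20.86 = 1168 N.

1170 N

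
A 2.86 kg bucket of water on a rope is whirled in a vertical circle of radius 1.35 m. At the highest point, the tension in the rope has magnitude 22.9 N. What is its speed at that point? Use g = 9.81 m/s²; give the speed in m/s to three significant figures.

4.90 m/s

At the top, T + mg = mv²/r, so v = √(r(T/m + g)) = √(1.35 × (22.9/2.86 + 9.81)) = √(1.35 × 17.82) = √24.05 = 4.904 m/s.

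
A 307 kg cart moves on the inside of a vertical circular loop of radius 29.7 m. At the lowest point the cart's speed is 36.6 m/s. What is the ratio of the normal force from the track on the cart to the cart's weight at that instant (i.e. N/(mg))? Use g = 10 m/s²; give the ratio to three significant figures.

At the bottom, N − mg = mv²/r, so N = m(v²/r + g) and N/(mg) = v²/(rg) + 1 = (36.6)²/(29.7 × 10.0) + 1 = 4.510 + 1 = 5.510.

5.51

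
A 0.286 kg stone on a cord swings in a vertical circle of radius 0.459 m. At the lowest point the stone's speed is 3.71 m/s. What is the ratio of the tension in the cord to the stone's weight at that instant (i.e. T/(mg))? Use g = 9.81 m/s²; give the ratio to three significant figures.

4.06

At the bottom, T − mg = mv²/r, so T = m(v²/r + g) and T/(mg) = v²/(rg) + 1 = (3.71)²/(0.459 × 9.81) + 1 = 3.057 + 1 = 4.057.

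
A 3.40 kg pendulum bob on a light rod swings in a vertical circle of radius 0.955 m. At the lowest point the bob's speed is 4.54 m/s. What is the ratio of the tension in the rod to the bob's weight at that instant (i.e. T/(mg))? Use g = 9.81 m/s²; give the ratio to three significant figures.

At the bottom, T − mg = mv²/r, so T = m(v²/r + g) and T/(mg) = v²/(rg) + 1 = (4.54)²/(0.955 × 9.81) + 1 = 2.200 + 1 = 3.200.

3.20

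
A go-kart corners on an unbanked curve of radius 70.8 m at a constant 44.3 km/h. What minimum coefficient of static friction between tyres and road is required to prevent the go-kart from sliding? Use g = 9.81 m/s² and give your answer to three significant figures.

v = 44.3/3.6 = 12.31 m/s.
Friction provides the centripetal force: μ_s m g = m v²/r, so μ_s = v²/(g r) = (12.31)²/(9.81 × 70.8) = 151.4/694.5 = 0.2180.

0.218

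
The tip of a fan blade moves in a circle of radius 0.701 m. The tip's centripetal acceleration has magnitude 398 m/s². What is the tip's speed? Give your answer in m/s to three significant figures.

16.7 m/s

a_c = v²/r ⇒ v = √(a_c · r) = √(398 × 0.701) = √279.0 = 16.70 m/s.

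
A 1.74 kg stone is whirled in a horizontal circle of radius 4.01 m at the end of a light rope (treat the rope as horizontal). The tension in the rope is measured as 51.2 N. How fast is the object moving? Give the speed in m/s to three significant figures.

T = m v²/r ⇒ v = √(T r / m) = √(51.2 × 4.01 / 1.74) = √118.0 = 10.86 m/s.

10.9 m/s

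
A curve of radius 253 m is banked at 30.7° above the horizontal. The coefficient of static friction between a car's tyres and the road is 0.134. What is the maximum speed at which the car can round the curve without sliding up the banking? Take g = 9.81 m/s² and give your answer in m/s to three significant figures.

At the maximum speed, friction acts down the slope at its limiting value f = μN. Radially (horizontal, toward centre): N sinθ + μN cosθ = mv²/r. Vertically: N cosθ − μN sinθ = mg.
Dividing: v² = r g (sinθ + μcosθ)/(cosθ − μsinθ).
sinθ + μcosθ = 0.5105 + 0.134×0.8599 = 0.6258; cosθ − μsinθ = 0.8599 − 0.134×0.5105 = 0.7914.
v² = 253 × 9.81 × 0.6258/0.7914 = 1962 m²/s², so v = 44.30 m/s.

44.3 m/s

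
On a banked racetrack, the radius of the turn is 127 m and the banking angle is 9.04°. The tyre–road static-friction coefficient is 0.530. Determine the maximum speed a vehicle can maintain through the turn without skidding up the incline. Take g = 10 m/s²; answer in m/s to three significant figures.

30.9 m/s

At the maximum speed, friction acts down the slope at its limiting value f = μN. Radially (horizontal, toward centre): N sinθ + μN cosθ = mv²/r. Vertically: N cosθ − μN sinθ = mg.
Dividing: v² = r g (sinθ + μcosθ)/(cosθ − μsinθ).
sinθ + μcosθ = 0.1571 + 0.530×0.9876 = 0.6805; cosθ − μsinθ = 0.9876 − 0.530×0.1571 = 0.9043.
v² = 127 × 10.0 × 0.6805/0.9043 = 955.7 m²/s², so v = 30.92 m/s.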